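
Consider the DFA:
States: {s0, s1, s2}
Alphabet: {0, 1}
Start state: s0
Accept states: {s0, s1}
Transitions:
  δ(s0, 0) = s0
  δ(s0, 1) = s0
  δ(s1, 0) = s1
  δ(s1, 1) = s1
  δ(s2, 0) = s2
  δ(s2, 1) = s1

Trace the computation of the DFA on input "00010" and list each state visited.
read '0': s0 → s0
  read '0': s0 → s0
  read '0': s0 → s0
  read '1': s0 → s0
  read '0': s0 → s0
s0 -> s0 -> s0 -> s0 -> s0 -> s0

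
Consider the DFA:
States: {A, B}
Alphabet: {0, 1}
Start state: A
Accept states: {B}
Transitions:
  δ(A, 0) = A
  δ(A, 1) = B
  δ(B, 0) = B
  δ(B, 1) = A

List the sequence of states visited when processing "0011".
read '0': A → A
  read '0': A → A
  read '1': A → B
  read '1': B → A
A -> A -> A -> B -> A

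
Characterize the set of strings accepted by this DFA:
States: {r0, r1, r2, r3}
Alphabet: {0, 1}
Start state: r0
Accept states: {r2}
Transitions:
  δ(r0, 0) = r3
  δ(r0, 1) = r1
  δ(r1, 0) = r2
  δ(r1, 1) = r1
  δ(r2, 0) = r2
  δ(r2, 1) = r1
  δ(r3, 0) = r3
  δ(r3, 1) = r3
Testing a few strings:
  '1' → reject
  '100' → accept
  '0' → reject
  '0111' → reject
State roles: r0=no input read; r1=started with 1, last symbol 1; r2=started with 1, last symbol 0; r3=started with 0 (dead)
All binary strings that start with 1 and end with 0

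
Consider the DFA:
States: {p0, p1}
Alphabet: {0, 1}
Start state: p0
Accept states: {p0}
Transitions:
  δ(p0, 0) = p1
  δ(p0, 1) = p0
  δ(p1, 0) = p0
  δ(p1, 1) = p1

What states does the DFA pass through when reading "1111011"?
read '1': p0 → p0
  read '1': p0 → p0
  read '1': p0 → p0
  read '1': p0 → p0
  read '0': p0 → p1
  read '1': p1 → p1
  read '1': p1 → p1
p0 -> p0 -> p0 -> p0 -> p0 -> p1 -> p1 -> p1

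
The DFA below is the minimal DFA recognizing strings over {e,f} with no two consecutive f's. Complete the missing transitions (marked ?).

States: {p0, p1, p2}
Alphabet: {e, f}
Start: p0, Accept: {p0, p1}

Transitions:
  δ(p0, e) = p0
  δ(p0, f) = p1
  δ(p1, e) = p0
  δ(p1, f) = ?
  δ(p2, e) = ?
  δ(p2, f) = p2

From the language and accept set, identify what each state tracks — p0: last symbol not f (ok); p1: last symbol f (ok); p2: saw ff (dead).
Each missing δ(q, a) is the state matching the new tracked value after reading a.
δ(p1, f) = p2; δ(p2, e) = p2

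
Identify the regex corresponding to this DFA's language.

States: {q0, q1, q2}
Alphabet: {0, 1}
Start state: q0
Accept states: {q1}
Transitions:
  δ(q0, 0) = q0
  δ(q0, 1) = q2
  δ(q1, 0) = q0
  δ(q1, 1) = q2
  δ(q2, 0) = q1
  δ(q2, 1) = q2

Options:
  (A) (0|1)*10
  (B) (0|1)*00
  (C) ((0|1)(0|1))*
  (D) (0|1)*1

Check each option against the DFA on short strings; one disagreement eliminates an option:
  (A) (0|1)*10: agrees with the DFA on every string of length ≤ 6
  (B) (0|1)*00: on '00' the DFA goes q0 → q0 → q0 and rejects (q0 ∉ Accept), but the regex matches it → eliminate
  (C) ((0|1)(0|1))*: on ε the DFA stays in q0 and rejects (q0 ∉ Accept), but the regex matches it → eliminate
  (D) (0|1)*1: on '1' the DFA goes q0 → q2 and rejects (q2 ∉ Accept), but the regex matches it → eliminate
Only (A) is consistent with the DFA.
(A) (0|1)*10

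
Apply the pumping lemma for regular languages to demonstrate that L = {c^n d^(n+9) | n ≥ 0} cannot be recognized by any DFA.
Assume L is regular with pumping length p. Idea: pumping the c-block breaks the fixed offset of 9.
Choose s = c^p d^(p+9) ∈ L. By the pumping lemma, s = xyz with |xy| ≤ p, |y| > 0, so y = c^k with k ≥ 1. Then xy²z = c^(p+k) d^(p+9). For this to be in L we would need p+9 = (p+k)+9, i.e. k = 0, contradicting k ≥ 1. So xy²z ∉ L.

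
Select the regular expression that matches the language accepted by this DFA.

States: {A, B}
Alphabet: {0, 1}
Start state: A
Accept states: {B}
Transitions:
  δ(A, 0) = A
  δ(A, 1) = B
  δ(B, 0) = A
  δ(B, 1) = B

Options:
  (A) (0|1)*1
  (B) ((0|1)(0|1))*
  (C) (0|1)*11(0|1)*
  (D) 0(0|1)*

Check each option against the DFA on short strings; one disagreement eliminates an option:
  (A) (0|1)*1: agrees with the DFA on every string of length ≤ 6
  (B) ((0|1)(0|1))*: on ε the DFA stays in A and rejects (A ∉ Accept), but the regex matches it → eliminate
  (C) (0|1)*11(0|1)*: on '1' the DFA goes A → B and accepts (B ∈ Accept), but the regex does not match it → eliminate
  (D) 0(0|1)*: on '0' the DFA goes A → A and rejects (A ∉ Accept), but the regex matches it → eliminate
Only (A) is consistent with the DFA.
(A) (0|1)*1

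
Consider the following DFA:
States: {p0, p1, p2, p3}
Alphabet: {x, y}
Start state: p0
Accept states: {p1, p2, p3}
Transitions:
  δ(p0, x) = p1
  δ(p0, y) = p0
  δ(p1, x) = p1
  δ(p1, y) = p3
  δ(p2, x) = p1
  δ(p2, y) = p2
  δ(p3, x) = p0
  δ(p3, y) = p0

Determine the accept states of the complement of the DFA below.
Complement accept states = All states \ Original accept states
= {p0, p1, p2, p3} \ {p1, p2, p3}
{p0}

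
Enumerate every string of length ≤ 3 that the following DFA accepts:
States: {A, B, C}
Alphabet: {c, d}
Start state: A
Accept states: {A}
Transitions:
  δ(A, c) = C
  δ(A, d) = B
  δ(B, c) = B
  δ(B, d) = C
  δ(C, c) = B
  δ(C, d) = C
ε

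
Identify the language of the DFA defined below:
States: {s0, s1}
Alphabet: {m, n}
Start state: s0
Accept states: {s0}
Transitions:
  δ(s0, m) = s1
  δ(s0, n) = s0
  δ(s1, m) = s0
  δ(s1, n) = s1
Testing a few strings:
  'mmm' → reject
  'n' → accept
  'nnm' → reject
  'mnn' → reject
State roles: s0=even number of m's so far; s1=odd number of m's so far
All strings over {m,n} with an even number of m's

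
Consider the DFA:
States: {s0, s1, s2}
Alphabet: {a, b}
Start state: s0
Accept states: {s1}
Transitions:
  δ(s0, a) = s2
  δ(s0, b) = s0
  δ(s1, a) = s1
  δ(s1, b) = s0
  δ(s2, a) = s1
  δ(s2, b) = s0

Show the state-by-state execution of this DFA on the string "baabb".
read 'b': s0 → s0
  read 'a': s0 → s2
  read 'a': s2 → s1
  read 'b': s1 → s0
  read 'b': s0 → s0
s0 -> s0 -> s2 -> s1 -> s0 -> s0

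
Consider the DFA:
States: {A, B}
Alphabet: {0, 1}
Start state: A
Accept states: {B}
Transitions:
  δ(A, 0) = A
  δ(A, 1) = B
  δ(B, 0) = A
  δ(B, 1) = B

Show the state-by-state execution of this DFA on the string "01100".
read '0': A → A
  read '1': A → B
  read '1': B → B
  read '0': B → A
  read '0': A → A
A -> A -> B -> B -> A -> A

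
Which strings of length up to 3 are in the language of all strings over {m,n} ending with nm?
nm, mnm, nnm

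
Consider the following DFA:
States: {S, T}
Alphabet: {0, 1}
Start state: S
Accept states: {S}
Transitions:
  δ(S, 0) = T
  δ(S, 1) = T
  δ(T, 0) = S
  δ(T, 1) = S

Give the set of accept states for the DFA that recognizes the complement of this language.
Complement accept states = All states \ Original accept states
= {S, T} \ {S}
{T}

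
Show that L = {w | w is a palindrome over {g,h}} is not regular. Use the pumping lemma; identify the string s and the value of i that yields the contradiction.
Assume L is regular with pumping length p. Idea: pumping the leading g-block breaks the symmetry.
Choose s = g^p h g^p (a palindrome of length 2p+1 ≥ p). By the pumping lemma, s = xyz with |xy| ≤ p, |y| > 0, so y = g^k with k > 0 (xy lies entirely in the first g^p). Then xy²z = g^(p+k) h g^p, which is not a palindrome since p+k ≠ p.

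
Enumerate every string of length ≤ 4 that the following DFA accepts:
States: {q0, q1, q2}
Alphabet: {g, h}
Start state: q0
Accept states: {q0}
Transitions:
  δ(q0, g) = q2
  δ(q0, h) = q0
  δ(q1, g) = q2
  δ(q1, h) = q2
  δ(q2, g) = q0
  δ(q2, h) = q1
ε, h, gg, hh, ggh, hgg, hhh, gggg, gghh, ghgg, ghhg, hggh, hhgg, hhhh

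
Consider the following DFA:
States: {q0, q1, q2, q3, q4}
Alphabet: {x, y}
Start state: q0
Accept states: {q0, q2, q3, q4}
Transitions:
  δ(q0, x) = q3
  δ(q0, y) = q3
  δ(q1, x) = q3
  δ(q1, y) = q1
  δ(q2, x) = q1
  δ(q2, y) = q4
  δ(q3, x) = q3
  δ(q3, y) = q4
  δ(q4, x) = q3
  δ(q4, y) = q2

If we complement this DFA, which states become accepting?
Complement accept states = All states \ Original accept states
= {q0, q1, q2, q3, q4} \ {q0, q2, q3, q4}
{q1}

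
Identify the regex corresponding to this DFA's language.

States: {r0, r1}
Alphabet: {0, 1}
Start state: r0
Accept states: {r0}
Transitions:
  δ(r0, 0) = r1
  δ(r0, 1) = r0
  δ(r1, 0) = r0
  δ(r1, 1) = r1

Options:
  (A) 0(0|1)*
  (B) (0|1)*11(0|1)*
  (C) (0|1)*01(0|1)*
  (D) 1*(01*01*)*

Check each option against the DFA on short strings; one disagreement eliminates an option:
  (A) 0(0|1)*: on ε the DFA stays in r0 and accepts (r0 ∈ Accept), but the regex does not match it → eliminate
  (B) (0|1)*11(0|1)*: on ε the DFA stays in r0 and accepts (r0 ∈ Accept), but the regex does not match it → eliminate
  (C) (0|1)*01(0|1)*: on ε the DFA stays in r0 and accepts (r0 ∈ Accept), but the regex does not match it → eliminate
  (D) 1*(01*01*)*: agrees with the DFA on every string of length ≤ 6
Only (D) is consistent with the DFA.
(D) 1*(01*01*)*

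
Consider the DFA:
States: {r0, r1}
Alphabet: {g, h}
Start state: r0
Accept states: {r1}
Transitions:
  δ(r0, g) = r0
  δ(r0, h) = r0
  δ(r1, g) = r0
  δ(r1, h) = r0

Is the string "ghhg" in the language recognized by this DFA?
Processing string "ghhg":
  r0 --g--> r0
  r0 --h--> r0
  r0 --h--> r0
  r0 --g--> r0
Final state: r0
Accept states: {r1}
No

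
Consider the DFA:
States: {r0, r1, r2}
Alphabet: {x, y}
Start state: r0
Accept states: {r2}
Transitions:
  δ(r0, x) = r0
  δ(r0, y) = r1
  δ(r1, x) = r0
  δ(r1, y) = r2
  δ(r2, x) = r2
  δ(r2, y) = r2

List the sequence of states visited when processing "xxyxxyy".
read 'x': r0 → r0
  read 'x': r0 → r0
  read 'y': r0 → r1
  read 'x': r1 → r0
  read 'x': r0 → r0
  read 'y': r0 → r1
  read 'y': r1 → r2
r0 -> r0 -> r0 -> r1 -> r0 -> r0 -> r1 -> r2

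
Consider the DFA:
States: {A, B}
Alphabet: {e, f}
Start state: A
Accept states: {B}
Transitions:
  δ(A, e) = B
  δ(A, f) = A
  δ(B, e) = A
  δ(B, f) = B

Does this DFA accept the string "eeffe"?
Processing string "eeffe":
  A --e--> B
  B --e--> A
  A --f--> A
  A --f--> A
  A --e--> B
Final state: B
Accept states: {B}
Yes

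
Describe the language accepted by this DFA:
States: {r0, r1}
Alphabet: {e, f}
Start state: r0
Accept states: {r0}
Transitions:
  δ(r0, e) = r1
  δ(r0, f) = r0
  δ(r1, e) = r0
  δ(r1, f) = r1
Testing a few strings:
  'ef' → reject
  'ee' → accept
  'eff' → reject
  'ff' → accept
State roles: r0=even number of e's so far; r1=odd number of e's so far
All strings over {e,f} with an even number of e's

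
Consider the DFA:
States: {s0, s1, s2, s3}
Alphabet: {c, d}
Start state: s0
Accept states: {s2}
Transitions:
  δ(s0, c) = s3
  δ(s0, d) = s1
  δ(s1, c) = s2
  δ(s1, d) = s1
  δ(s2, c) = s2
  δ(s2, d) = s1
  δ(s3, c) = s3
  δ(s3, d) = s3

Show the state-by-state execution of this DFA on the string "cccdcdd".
read 'c': s0 → s3
  read 'c': s3 → s3
  read 'c': s3 → s3
  read 'd': s3 → s3
  read 'c': s3 → s3
  read 'd': s3 → s3
  read 'd': s3 → s3
s0 -> s3 -> s3 -> s3 -> s3 -> s3 -> s3 -> s3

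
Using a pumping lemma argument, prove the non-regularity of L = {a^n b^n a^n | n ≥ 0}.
Assume L is regular with pumping length p. Idea: pumping the first a-block unbalances it against the other two.
Choose s = a^p b^p a^p ∈ L (|s| = 3p ≥ p). By the pumping lemma, s = xyz with |xy| ≤ p, |y| > 0, so y = a^k with k ≥ 1, inside the first a-block. Then xy²z = a^(p+k) b^p a^p. The first block has length p+k ≠ p, so the three block lengths are no longer equal and xy²z ∉ L.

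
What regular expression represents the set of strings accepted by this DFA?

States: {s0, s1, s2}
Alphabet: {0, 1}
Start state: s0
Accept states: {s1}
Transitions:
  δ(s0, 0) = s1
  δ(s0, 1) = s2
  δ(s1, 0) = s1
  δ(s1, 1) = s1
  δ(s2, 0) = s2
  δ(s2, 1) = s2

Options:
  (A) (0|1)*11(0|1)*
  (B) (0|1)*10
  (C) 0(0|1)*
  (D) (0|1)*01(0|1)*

Check each option against the DFA on short strings; one disagreement eliminates an option:
  (A) (0|1)*11(0|1)*: on '0' the DFA goes s0 → s1 and accepts (s1 ∈ Accept), but the regex does not match it → eliminate
  (B) (0|1)*10: on '0' the DFA goes s0 → s1 and accepts (s1 ∈ Accept), but the regex does not match it → eliminate
  (C) 0(0|1)*: agrees with the DFA on every string of length ≤ 6
  (D) (0|1)*01(0|1)*: on '0' the DFA goes s0 → s1 and accepts (s1 ∈ Accept), but the regex does not match it → eliminate
Only (C) is consistent with the DFA.
(C) 0(0|1)*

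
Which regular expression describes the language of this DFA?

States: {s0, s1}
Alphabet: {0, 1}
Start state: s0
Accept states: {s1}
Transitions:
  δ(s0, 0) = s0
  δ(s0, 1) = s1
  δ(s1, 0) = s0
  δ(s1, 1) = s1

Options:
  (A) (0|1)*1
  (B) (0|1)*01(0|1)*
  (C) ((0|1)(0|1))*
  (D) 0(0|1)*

Check each option against the DFA on short strings; one disagreement eliminates an option:
  (A) (0|1)*1: agrees with the DFA on every string of length ≤ 6
  (B) (0|1)*01(0|1)*: on '1' the DFA goes s0 → s1 and accepts (s1 ∈ Accept), but the regex does not match it → eliminate
  (C) ((0|1)(0|1))*: on ε the DFA stays in s0 and rejects (s0 ∉ Accept), but the regex matches it → eliminate
  (D) 0(0|1)*: on '0' the DFA goes s0 → s0 and rejects (s0 ∉ Accept), but the regex matches it → eliminate
Only (A) is consistent with the DFA.
(A) (0|1)*1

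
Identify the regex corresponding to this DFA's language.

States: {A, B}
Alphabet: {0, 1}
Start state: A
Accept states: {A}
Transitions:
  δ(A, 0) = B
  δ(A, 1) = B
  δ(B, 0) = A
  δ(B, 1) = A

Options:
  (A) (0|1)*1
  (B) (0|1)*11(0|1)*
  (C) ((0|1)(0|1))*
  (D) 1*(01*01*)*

Check each option against the DFA on short strings; one disagreement eliminates an option:
  (A) (0|1)*1: on ε the DFA stays in A and accepts (A ∈ Accept), but the regex does not match it → eliminate
  (B) (0|1)*11(0|1)*: on ε the DFA stays in A and accepts (A ∈ Accept), but the regex does not match it → eliminate
  (C) ((0|1)(0|1))*: agrees with the DFA on every string of length ≤ 6
  (D) 1*(01*01*)*: on '1' the DFA goes A → B and rejects (B ∉ Accept), but the regex matches it → eliminate
Only (C) is consistent with the DFA.
(C) ((0|1)(0|1))*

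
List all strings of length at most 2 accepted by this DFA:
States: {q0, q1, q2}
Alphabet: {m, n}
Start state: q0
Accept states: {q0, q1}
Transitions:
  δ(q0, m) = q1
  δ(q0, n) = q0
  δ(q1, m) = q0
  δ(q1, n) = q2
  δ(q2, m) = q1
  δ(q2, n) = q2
ε, m, n, mm, nm, nn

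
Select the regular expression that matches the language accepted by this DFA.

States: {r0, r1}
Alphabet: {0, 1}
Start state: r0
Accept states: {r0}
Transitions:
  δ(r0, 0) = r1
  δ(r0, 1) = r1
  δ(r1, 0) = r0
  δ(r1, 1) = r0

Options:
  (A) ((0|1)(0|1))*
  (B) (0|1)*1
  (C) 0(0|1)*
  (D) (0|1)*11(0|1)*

Check each option against the DFA on short strings; one disagreement eliminates an option:
  (A) ((0|1)(0|1))*: agrees with the DFA on every string of length ≤ 6
  (B) (0|1)*1: on ε the DFA stays in r0 and accepts (r0 ∈ Accept), but the regex does not match it → eliminate
  (C) 0(0|1)*: on ε the DFA stays in r0 and accepts (r0 ∈ Accept), but the regex does not match it → eliminate
  (D) (0|1)*11(0|1)*: on ε the DFA stays in r0 and accepts (r0 ∈ Accept), but the regex does not match it → eliminate
Only (A) is consistent with the DFA.
(A) ((0|1)(0|1))*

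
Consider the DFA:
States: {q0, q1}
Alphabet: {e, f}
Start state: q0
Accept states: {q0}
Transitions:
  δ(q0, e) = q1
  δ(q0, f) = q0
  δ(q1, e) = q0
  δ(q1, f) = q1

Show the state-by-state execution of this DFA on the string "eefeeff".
read 'e': q0 → q1
  read 'e': q1 → q0
  read 'f': q0 → q0
  read 'e': q0 → q1
  read 'e': q1 → q0
  read 'f': q0 → q0
  read 'f': q0 → q0
q0 -> q1 -> q0 -> q0 -> q1 -> q0 -> q0 -> q0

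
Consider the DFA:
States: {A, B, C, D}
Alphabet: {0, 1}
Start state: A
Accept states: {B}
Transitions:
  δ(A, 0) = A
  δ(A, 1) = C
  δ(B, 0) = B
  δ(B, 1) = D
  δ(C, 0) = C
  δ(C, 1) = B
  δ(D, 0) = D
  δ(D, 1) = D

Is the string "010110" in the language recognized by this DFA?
Processing string "010110":
  A --0--> A
  A --1--> C
  C --0--> C
  C --1--> B
  B --1--> D
  D --0--> D
Final state: D
Accept states: {B}
No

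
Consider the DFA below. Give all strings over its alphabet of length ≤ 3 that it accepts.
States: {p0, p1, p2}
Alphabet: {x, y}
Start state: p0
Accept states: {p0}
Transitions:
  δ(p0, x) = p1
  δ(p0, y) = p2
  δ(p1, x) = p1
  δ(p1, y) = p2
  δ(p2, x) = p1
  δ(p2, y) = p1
ε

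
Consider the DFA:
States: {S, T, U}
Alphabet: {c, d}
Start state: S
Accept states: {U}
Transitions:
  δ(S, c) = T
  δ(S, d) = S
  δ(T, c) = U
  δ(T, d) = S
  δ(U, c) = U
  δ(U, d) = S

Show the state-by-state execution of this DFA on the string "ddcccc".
read 'd': S → S
  read 'd': S → S
  read 'c': S → T
  read 'c': T → U
  read 'c': U → U
  read 'c': U → U
S -> S -> S -> T -> U -> U -> U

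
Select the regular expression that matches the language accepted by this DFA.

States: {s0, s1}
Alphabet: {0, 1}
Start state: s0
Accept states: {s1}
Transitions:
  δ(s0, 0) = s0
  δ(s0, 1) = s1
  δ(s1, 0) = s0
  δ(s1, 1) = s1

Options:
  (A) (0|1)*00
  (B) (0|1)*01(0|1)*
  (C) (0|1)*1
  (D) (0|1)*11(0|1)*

Check each option against the DFA on short strings; one disagreement eliminates an option:
  (A) (0|1)*00: on '1' the DFA goes s0 → s1 and accepts (s1 ∈ Accept), but the regex does not match it → eliminate
  (B) (0|1)*01(0|1)*: on '1' the DFA goes s0 → s1 and accepts (s1 ∈ Accept), but the regex does not match it → eliminate
  (C) (0|1)*1: agrees with the DFA on every string of length ≤ 6
  (D) (0|1)*11(0|1)*: on '1' the DFA goes s0 → s1 and accepts (s1 ∈ Accept), but the regex does not match it → eliminate
Only (C) is consistent with the DFA.
(C) (0|1)*1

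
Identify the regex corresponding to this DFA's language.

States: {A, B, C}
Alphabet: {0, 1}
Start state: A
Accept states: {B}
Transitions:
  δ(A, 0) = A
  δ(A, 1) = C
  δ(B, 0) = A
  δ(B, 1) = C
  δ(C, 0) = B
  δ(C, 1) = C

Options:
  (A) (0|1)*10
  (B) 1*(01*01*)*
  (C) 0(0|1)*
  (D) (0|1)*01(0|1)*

Check each option against the DFA on short strings; one disagreement eliminates an option:
  (A) (0|1)*10: agrees with the DFA on every string of length ≤ 6
  (B) 1*(01*01*)*: on ε the DFA stays in A and rejects (A ∉ Accept), but the regex matches it → eliminate
  (C) 0(0|1)*: on '0' the DFA goes A → A and rejects (A ∉ Accept), but the regex matches it → eliminate
  (D) (0|1)*01(0|1)*: on '01' the DFA goes A → A → C and rejects (C ∉ Accept), but the regex matches it → eliminate
Only (A) is consistent with the DFA.
(A) (0|1)*10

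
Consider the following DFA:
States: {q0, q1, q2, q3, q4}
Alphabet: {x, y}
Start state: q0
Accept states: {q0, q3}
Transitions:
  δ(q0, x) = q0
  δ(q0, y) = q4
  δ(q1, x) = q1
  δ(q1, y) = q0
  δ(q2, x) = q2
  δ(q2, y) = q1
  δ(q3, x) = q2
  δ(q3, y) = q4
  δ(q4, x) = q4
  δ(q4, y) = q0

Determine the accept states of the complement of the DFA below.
Complement accept states = All states \ Original accept states
= {q0, q1, q2, q3, q4} \ {q0, q3}
{q1, q2, q4}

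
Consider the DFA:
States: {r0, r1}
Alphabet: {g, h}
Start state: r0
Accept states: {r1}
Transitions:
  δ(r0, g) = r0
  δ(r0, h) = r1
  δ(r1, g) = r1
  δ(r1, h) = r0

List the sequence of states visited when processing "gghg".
read 'g': r0 → r0
  read 'g': r0 → r0
  read 'h': r0 → r1
  read 'g': r1 → r1
r0 -> r0 -> r0 -> r1 -> r1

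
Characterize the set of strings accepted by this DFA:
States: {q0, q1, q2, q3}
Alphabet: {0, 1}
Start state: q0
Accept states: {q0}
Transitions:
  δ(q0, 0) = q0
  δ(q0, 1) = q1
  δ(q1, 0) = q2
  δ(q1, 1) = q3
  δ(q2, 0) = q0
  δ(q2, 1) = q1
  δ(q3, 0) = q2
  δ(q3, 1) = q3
Testing a few strings:
  '111' → reject
  '1011' → reject
  '11' → reject
  '110' → reject
State roles: q0=value ≡ 0 (mod 4); q1=value ≡ 1 (mod 4); q2=value ≡ 2 (mod 4); q3=value ≡ 3 (mod 4)
All binary strings representing a multiple of 4 (read in base 2; leading zeros allowed and ε counts as 0)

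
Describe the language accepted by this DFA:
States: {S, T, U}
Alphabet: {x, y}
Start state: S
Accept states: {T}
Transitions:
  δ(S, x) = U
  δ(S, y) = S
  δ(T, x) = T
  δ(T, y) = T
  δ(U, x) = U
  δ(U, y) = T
Testing a few strings:
  'xxx' → reject
  'yy' → reject
  'xyx' → accept
  'yxxx' → reject
State roles: S=no x seen yet; T=substring xy seen; U=seen a x, waiting for y
All strings over {x,y} containing the substring xy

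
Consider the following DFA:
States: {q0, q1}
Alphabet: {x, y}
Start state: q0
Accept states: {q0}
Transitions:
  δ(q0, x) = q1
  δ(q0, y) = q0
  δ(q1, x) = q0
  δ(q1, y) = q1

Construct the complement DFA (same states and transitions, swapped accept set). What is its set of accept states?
Complement accept states = All states \ Original accept states
= {q0, q1} \ {q0}
{q1}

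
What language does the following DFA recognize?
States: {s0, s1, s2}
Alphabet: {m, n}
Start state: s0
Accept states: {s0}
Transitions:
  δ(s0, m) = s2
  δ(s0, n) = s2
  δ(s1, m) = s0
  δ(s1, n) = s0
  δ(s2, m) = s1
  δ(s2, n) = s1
Testing a few strings:
  'nmn' → accept
  'nmmn' → reject
  'mmmn' → reject
  'n' → reject
State roles: s0=length ≡ 0 (mod 3); s1=length ≡ 2 (mod 3); s2=length ≡ 1 (mod 3)
All strings over {m,n} whose length is a multiple of 3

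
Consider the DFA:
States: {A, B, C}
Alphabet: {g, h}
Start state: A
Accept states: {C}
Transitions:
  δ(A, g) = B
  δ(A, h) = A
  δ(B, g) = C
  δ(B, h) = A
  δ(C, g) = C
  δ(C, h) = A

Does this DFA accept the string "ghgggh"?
Processing string "ghgggh":
  A --g--> B
  B --h--> A
  A --g--> B
  B --g--> C
  C --g--> C
  C --h--> A
Final state: A
Accept states: {C}
No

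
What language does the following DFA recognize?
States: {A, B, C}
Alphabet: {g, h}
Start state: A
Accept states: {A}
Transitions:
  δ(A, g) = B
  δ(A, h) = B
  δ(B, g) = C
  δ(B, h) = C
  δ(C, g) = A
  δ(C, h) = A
Testing a few strings:
  'hh' → reject
  'hgh' → accept
  'h' → reject
  'gh' → reject
State roles: A=length ≡ 0 (mod 3); B=length ≡ 1 (mod 3); C=length ≡ 2 (mod 3)
All strings over {g,h} whose length is a multiple of 3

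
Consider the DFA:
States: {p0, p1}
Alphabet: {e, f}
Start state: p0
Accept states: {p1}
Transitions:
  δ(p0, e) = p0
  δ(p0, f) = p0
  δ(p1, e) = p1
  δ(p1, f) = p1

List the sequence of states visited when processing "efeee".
read 'e': p0 → p0
  read 'f': p0 → p0
  read 'e': p0 → p0
  read 'e': p0 → p0
  read 'e': p0 → p0
p0 -> p0 -> p0 -> p0 -> p0 -> p0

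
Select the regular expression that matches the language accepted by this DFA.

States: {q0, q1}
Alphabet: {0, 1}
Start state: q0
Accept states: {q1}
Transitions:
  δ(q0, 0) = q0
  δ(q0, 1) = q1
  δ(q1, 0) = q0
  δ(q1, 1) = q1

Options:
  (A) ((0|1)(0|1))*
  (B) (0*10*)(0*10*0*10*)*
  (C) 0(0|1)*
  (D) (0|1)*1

Check each option against the DFA on short strings; one disagreement eliminates an option:
  (A) ((0|1)(0|1))*: on ε the DFA stays in q0 and rejects (q0 ∉ Accept), but the regex matches it → eliminate
  (B) (0*10*)(0*10*0*10*)*: on '10' the DFA goes q0 → q1 → q0 and rejects (q0 ∉ Accept), but the regex matches it → eliminate
  (C) 0(0|1)*: on '0' the DFA goes q0 → q0 and rejects (q0 ∉ Accept), but the regex matches it → eliminate
  (D) (0|1)*1: agrees with the DFA on every string of length ≤ 6
Only (D) is consistent with the DFA.
(D) (0|1)*1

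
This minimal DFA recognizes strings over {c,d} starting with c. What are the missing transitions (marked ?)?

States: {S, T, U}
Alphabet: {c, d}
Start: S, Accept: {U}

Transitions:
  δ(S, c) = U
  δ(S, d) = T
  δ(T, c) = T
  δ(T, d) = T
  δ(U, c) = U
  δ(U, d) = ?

From the language and accept set, identify what each state tracks — S: no input read; T: started with d (dead); U: started with c.
Each missing δ(q, a) is the state matching the new tracked value after reading a.
δ(U, d) = U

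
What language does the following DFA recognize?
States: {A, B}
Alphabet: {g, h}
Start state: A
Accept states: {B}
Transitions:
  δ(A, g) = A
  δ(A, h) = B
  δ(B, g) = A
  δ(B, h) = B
Testing a few strings:
  'h' → accept
  'ghg' → reject
  'gh' → accept
  'hhg' → reject
State roles: A=last symbol not h; B=last symbol is h
All strings over {g,h} ending with h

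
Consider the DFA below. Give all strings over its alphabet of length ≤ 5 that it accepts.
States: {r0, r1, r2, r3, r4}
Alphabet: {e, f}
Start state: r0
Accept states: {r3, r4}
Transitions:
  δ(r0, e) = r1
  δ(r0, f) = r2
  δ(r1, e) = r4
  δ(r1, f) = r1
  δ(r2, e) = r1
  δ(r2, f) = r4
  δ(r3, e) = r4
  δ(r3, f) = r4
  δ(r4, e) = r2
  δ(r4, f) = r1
ee, ff, efe, fee, eeef, eefe, effe, fefe, ffef, fffe, eeeee, eeffe, efeef, efefe, efffe, feeef, feefe, feffe, ffeee, ffffe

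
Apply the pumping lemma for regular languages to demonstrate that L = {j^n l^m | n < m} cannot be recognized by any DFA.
Assume L is regular with pumping length p. Idea: pumping up the j-block makes the j-count reach the l-count.
Choose s = j^p l^(p+1) ∈ L. By the pumping lemma, s = xyz with |xy| ≤ p, |y| > 0, so y = j^k with k ≥ 1. Then xy²z = j^(p+k) l^(p+1). Since p+k ≥ p+1, the number of j's is no longer strictly less than the number of l's, so xy²z ∉ L.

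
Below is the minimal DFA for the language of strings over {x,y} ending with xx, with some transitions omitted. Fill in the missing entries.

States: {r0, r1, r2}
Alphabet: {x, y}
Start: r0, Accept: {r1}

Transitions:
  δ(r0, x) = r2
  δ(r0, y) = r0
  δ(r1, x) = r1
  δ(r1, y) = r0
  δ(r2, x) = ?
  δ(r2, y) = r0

From the language and accept set, identify what each state tracks — r0: last symbol not x; r1: two trailing x's; r2: one trailing x.
Each missing δ(q, a) is the state matching the new tracked value after reading a.
δ(r2, x) = r1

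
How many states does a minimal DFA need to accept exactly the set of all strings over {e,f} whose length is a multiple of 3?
By Myhill–Nerode, count the distinguishable equivalence classes: three classes — length mod 3.
3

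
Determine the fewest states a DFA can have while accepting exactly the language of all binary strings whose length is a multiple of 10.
By Myhill–Nerode, count the distinguishable equivalence classes: 10 classes — one per residue of the length mod 10; class i is distinguished from class j by any string of length (10 − i) mod 10.
10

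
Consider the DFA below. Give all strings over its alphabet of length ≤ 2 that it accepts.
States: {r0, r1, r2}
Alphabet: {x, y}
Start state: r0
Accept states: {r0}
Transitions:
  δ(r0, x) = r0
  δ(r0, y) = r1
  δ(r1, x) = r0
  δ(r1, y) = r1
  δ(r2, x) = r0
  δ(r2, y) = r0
ε, x, xx, yx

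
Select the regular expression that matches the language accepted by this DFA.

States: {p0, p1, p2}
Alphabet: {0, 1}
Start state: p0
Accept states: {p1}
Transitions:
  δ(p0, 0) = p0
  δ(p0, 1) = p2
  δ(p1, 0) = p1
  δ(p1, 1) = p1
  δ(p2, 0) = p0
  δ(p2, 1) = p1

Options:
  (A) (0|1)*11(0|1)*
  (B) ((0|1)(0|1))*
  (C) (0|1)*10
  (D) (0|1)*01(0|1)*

Check each option against the DFA on short strings; one disagreement eliminates an option:
  (A) (0|1)*11(0|1)*: agrees with the DFA on every string of length ≤ 6
  (B) ((0|1)(0|1))*: on ε the DFA stays in p0 and rejects (p0 ∉ Accept), but the regex matches it → eliminate
  (C) (0|1)*10: on '10' the DFA goes p0 → p2 → p0 and rejects (p0 ∉ Accept), but the regex matches it → eliminate
  (D) (0|1)*01(0|1)*: on '01' the DFA goes p0 → p0 → p2 and rejects (p2 ∉ Accept), but the regex matches it → eliminate
Only (A) is consistent with the DFA.
(A) (0|1)*11(0|1)*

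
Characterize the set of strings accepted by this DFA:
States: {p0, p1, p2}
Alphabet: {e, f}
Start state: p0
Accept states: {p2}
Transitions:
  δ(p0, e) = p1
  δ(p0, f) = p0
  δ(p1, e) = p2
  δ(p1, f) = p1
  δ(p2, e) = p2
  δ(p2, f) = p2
Testing a few strings:
  'ee' → accept
  'eefe' → accept
  'ff' → reject
  'eef' → accept
State roles: p0=zero e's seen; p1=one e seen; p2=≥ two e's seen
All strings over {e,f} containing at least two e's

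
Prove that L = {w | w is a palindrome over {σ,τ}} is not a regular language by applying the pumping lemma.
Assume L is regular with pumping length p. Idea: pumping the leading σ-block breaks the symmetry.
Choose s = σ^p τ σ^p (a palindrome of length 2p+1 ≥ p). By the pumping lemma, s = xyz with |xy| ≤ p, |y| > 0, so y = σ^k with k > 0 (xy lies entirely in the first σ^p). Then xy²z = σ^(p+k) τ σ^p, which is not a palindrome since p+k ≠ p.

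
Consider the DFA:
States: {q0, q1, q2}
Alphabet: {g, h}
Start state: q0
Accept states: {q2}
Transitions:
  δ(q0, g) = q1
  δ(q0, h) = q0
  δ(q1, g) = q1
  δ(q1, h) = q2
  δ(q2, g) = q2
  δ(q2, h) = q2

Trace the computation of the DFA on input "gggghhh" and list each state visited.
read 'g': q0 → q1
  read 'g': q1 → q1
  read 'g': q1 → q1
  read 'g': q1 → q1
  read 'h': q1 → q2
  read 'h': q2 → q2
  read 'h': q2 → q2
q0 -> q1 -> q1 -> q1 -> q1 -> q2 -> q2 -> q2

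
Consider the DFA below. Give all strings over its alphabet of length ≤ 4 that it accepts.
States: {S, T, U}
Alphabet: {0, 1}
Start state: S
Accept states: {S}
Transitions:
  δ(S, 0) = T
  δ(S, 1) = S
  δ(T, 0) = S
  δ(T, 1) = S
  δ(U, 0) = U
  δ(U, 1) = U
ε, 1, 00, 01, 11, 001, 011, 100, 101, 111, 0000, 0001, 0011, 0100, 0101, 0111, 1001, 1011, 1100, 1101, 1111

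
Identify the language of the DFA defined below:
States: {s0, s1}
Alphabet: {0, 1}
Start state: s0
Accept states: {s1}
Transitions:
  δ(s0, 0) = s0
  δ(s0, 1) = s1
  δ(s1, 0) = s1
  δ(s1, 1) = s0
Testing a few strings:
  '011' → reject
  '01' → accept
  '11' → reject
  '110' → reject
State roles: s0=even number of 1's so far; s1=odd number of 1's so far
All binary strings with an odd number of 1's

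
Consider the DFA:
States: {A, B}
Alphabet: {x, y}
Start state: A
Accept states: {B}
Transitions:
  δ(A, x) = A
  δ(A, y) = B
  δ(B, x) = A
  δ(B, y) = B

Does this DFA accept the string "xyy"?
Processing string "xyy":
  A --x--> A
  A --y--> B
  B --y--> B
Final state: B
Accept states: {B}
Yes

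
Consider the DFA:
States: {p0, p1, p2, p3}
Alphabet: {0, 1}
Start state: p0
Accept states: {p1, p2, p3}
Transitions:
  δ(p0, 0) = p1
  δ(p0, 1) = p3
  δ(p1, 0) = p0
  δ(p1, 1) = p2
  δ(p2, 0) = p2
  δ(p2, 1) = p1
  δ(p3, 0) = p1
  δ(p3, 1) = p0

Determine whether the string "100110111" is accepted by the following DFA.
Processing string "100110111":
  p0 --1--> p3
  p3 --0--> p1
  p1 --0--> p0
  p0 --1--> p3
  p3 --1--> p0
  p0 --0--> p1
  p1 --1--> p2
  p2 --1--> p1
  p1 --1--> p2
Final state: p2
Accept states: {p1, p2, p3}
Yes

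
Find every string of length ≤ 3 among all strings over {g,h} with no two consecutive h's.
ε, g, h, gg, gh, hg, ggg, ggh, ghg, hgg, hgh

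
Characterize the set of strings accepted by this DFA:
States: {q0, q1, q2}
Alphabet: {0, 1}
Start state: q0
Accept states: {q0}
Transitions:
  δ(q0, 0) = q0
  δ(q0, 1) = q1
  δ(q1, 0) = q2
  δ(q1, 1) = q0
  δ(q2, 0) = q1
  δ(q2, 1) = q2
Testing a few strings:
  '0111' → reject
  '0100' → reject
  '1' → reject
  '11' → accept
State roles: q0=value ≡ 0 (mod 3); q1=value ≡ 1 (mod 3); q2=value ≡ 2 (mod 3)
All binary strings representing a multiple of 3 (read in base 2; leading zeros allowed and ε counts as 0)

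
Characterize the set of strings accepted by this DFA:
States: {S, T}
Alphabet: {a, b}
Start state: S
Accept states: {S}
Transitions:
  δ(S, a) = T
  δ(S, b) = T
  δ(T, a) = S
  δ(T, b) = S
Testing a few strings:
  'ab' → accept
  'a' → reject
  'aa' → accept
  'abb' → reject
State roles: S=even length so far; T=odd length so far
All strings over {a,b} of even length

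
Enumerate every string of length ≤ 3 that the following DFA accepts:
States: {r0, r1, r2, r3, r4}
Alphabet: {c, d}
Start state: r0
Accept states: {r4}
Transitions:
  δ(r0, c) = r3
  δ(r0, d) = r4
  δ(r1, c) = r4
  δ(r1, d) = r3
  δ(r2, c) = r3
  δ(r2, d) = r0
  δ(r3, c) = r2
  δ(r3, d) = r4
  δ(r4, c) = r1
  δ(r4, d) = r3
d, cd, dcc, ddd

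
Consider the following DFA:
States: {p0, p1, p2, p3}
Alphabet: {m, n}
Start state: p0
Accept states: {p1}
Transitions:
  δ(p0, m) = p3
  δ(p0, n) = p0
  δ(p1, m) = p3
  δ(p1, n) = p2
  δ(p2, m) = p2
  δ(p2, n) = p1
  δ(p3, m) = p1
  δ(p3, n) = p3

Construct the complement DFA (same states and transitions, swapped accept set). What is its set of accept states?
Complement accept states = All states \ Original accept states
= {p0, p1, p2, p3} \ {p1}
{p0, p2, p3}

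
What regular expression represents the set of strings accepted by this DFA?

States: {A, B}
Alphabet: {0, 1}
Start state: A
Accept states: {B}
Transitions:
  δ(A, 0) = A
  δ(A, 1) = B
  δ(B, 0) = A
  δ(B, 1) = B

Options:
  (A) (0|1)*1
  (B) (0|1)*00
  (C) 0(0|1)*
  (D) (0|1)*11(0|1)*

Check each option against the DFA on short strings; one disagreement eliminates an option:
  (A) (0|1)*1: agrees with the DFA on every string of length ≤ 6
  (B) (0|1)*00: on '1' the DFA goes A → B and accepts (B ∈ Accept), but the regex does not match it → eliminate
  (C) 0(0|1)*: on '0' the DFA goes A → A and rejects (A ∉ Accept), but the regex matches it → eliminate
  (D) (0|1)*11(0|1)*: on '1' the DFA goes A → B and accepts (B ∈ Accept), but the regex does not match it → eliminate
Only (A) is consistent with the DFA.
(A) (0|1)*1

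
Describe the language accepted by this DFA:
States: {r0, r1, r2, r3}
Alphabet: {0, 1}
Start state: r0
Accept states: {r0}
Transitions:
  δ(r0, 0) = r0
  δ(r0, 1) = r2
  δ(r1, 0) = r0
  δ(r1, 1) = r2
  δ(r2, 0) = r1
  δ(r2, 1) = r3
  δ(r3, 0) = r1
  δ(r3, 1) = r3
Testing a few strings:
  '00' → accept
  '1' → reject
  '101' → reject
  '01' → reject
State roles: r0=value ≡ 0 (mod 4); r1=value ≡ 2 (mod 4); r2=value ≡ 1 (mod 4); r3=value ≡ 3 (mod 4)
All binary strings representing a multiple of 4 (read in base 2; leading zeros allowed and ε counts as 0)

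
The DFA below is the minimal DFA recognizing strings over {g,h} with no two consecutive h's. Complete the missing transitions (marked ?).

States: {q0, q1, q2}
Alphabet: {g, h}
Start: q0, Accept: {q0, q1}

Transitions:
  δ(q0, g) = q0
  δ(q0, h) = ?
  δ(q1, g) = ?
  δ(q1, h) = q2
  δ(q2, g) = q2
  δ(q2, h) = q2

From the language and accept set, identify what each state tracks — q0: last symbol not h (ok); q1: last symbol h (ok); q2: saw hh (dead).
Each missing δ(q, a) is the state matching the new tracked value after reading a.
δ(q0, h) = q1; δ(q1, g) = q0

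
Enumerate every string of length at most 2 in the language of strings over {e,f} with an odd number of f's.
f, ef, fe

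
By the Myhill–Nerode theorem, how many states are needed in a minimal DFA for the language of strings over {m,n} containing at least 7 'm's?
By Myhill–Nerode, count the distinguishable equivalence classes: 8 classes — having seen 0, 1, …, 6, or ≥7 copies of 'm'; any two classes i < j (j ≤ 7) are distinguished by the string m^(7−j), which takes class j to 7 copies (accepted) but leaves class i below 7 (rejected).
8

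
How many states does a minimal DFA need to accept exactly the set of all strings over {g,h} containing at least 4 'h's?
By Myhill–Nerode, count the distinguishable equivalence classes: 5 classes — having seen 0, 1, …, 3, or ≥4 copies of 'h'; any two classes i < j (j ≤ 4) are distinguished by the string h^(4−j), which takes class j to 4 copies (accepted) but leaves class i below 4 (rejected).
5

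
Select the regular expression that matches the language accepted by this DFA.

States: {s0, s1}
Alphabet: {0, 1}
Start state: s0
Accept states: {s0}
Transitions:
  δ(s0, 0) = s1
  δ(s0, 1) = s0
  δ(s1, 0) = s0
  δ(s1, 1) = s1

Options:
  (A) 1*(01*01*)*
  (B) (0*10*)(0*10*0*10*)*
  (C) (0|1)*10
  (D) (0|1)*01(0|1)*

Check each option against the DFA on short strings; one disagreement eliminates an option:
  (A) 1*(01*01*)*: agrees with the DFA on every string of length ≤ 6
  (B) (0*10*)(0*10*0*10*)*: on ε the DFA stays in s0 and accepts (s0 ∈ Accept), but the regex does not match it → eliminate
  (C) (0|1)*10: on ε the DFA stays in s0 and accepts (s0 ∈ Accept), but the regex does not match it → eliminate
  (D) (0|1)*01(0|1)*: on ε the DFA stays in s0 and accepts (s0 ∈ Accept), but the regex does not match it → eliminate
Only (A) is consistent with the DFA.
(A) 1*(01*01*)*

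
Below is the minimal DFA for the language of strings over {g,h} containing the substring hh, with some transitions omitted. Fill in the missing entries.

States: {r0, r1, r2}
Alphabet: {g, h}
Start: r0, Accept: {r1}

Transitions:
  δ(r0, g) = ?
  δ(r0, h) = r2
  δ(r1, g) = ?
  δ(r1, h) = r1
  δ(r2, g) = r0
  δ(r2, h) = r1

From the language and accept set, identify what each state tracks — r0: no progress toward hh; r1: substring hh seen; r2: one trailing h.
Each missing δ(q, a) is the state matching the new tracked value after reading a.
δ(r0, g) = r0; δ(r1, g) = r1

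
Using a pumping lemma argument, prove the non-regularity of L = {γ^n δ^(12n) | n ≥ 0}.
Assume L is regular with pumping length p. Idea: pumping the γ-block breaks the 1:12 ratio.
Choose s = γ^p δ^(12p) (length 13p ≥ p). By the pumping lemma, s = xyz with |xy| ≤ p, |y| > 0, so y = γ^k with k ≥ 1. Then xy²z = γ^(p+k) δ^(12p). For this to be in L we would need 12p = 12(p+k), i.e. 12k = 0, contradicting k ≥ 1. So xy²z ∉ L.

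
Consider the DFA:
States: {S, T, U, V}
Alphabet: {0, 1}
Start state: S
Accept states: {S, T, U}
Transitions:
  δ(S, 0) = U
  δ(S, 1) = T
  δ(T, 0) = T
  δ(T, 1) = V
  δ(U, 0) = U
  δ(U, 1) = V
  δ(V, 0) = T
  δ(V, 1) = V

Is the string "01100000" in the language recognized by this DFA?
Processing string "01100000":
  S --0--> U
  U --1--> V
  V --1--> V
  V --0--> T
  T --0--> T
  T --0--> T
  T --0--> T
  T --0--> T
Final state: T
Accept states: {S, T, U}
Yes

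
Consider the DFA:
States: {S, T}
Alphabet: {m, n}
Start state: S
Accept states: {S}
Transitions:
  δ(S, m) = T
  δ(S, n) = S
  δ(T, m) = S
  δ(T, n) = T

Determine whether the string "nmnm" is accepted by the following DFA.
Processing string "nmnm":
  S --n--> S
  S --m--> T
  T --n--> T
  T --m--> S
Final state: S
Accept states: {S}
Yes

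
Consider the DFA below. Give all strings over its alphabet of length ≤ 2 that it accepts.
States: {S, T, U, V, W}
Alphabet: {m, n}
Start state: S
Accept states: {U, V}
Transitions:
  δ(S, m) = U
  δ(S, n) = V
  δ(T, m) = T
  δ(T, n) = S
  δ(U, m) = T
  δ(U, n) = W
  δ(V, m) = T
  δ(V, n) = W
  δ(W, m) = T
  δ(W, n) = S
m, n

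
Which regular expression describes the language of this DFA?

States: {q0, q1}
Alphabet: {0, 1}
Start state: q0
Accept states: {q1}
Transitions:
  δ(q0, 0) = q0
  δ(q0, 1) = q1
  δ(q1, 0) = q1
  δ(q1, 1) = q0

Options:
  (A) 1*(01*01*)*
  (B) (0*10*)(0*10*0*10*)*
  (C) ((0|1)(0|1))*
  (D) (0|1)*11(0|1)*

Check each option against the DFA on short strings; one disagreement eliminates an option:
  (A) 1*(01*01*)*: on ε the DFA stays in q0 and rejects (q0 ∉ Accept), but the regex matches it → eliminate
  (B) (0*10*)(0*10*0*10*)*: agrees with the DFA on every string of length ≤ 6
  (C) ((0|1)(0|1))*: on ε the DFA stays in q0 and rejects (q0 ∉ Accept), but the regex matches it → eliminate
  (D) (0|1)*11(0|1)*: on '1' the DFA goes q0 → q1 and accepts (q1 ∈ Accept), but the regex does not match it → eliminate
Only (B) is consistent with the DFA.
(B) (0*10*)(0*10*0*10*)*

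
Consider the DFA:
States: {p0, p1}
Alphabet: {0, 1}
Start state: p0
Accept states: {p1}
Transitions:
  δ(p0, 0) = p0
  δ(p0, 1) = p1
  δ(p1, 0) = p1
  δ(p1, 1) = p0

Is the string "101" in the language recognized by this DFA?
Processing string "101":
  p0 --1--> p1
  p1 --0--> p1
  p1 --1--> p0
Final state: p0
Accept states: {p1}
No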